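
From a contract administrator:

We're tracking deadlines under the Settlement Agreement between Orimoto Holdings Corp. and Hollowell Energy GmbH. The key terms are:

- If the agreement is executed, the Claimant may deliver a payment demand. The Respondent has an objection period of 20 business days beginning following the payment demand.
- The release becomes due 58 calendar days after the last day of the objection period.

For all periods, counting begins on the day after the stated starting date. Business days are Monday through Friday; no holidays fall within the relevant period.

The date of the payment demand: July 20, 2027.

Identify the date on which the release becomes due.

October 14, 2027

The last day of the objection period: 20 business days after Tuesday, July 20, 2027, skipping weekends — Jul 21, Jul 22, Jul 23, Jul 26, …, Aug 13, Aug 16, Aug 17 — lands on Tuesday, August 17, 2027.
The date on which the release becomes due: August 17, 2027 + 58 days = October 14, 2027.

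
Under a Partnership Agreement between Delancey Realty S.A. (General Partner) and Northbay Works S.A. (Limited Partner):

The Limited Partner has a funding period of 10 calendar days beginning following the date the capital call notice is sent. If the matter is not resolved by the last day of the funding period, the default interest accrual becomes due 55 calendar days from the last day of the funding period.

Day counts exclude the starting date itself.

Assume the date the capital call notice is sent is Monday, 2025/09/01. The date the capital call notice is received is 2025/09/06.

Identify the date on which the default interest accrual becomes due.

2025/11/05

Adding 10 calendar days to 2025/09/01 gives 2025/09/11, which is the last day of the funding period.
Adding 55 calendar days to 2025/09/11 gives 2025/11/05, which is the date on which the default interest accrual becomes due.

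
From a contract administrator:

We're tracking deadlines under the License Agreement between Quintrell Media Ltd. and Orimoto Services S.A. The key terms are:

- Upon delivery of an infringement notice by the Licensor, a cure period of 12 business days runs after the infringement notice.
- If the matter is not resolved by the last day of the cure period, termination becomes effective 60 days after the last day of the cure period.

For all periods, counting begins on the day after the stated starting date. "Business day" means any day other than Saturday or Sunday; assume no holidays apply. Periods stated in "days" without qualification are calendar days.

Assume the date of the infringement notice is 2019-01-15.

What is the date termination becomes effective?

The last day of the cure period: 12 business days after Tuesday, 2019-01-15, skipping weekends — Jan 16, Jan 17, Jan 18, Jan 21, …, Jan 29, Jan 30, Jan 31 — lands on Thursday, 2019-01-31.
The date termination becomes effective: 60 calendar days after 2019-01-31 is 2019-04-01.

2019-04-01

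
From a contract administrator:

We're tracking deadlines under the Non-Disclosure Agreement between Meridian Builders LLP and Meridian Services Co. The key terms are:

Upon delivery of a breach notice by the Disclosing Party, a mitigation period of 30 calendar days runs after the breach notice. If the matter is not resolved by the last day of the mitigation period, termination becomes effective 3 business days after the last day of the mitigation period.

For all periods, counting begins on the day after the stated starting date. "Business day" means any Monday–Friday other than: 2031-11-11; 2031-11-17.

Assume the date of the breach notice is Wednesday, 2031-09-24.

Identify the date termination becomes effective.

Adding 30 calendar days to 2031-09-24 gives 2031-10-24, which is the last day of the mitigation period.
The date termination becomes effective: counting 3 business days from Friday, 2031-10-24 (Oct 27, Oct 28, Oct 29, skipping weekends) reaches Wednesday, 2031-10-29.

2031-10-29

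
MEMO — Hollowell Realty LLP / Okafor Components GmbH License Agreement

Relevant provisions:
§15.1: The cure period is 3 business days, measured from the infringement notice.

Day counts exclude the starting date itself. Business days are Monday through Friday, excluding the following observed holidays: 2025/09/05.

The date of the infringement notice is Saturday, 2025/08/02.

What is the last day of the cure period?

2025/08/06

From Saturday, 2025/08/02, 3 business days (Aug 4, Aug 5, Aug 6, skipping weekends) brings us to Wednesday, 2025/08/06, which is the last day of the cure period.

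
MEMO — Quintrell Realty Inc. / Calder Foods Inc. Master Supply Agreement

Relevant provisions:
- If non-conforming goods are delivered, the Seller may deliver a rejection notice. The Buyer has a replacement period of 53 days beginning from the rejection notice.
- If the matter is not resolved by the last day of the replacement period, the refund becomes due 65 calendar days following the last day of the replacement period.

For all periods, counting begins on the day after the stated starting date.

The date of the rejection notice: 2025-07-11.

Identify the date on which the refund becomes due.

Adding 53 calendar days to 2025-07-11 gives 2025-09-02, which is the last day of the replacement period.
The date on which the refund becomes due: 65 calendar days after 2025-09-02 is 2025-11-06.

2025-11-06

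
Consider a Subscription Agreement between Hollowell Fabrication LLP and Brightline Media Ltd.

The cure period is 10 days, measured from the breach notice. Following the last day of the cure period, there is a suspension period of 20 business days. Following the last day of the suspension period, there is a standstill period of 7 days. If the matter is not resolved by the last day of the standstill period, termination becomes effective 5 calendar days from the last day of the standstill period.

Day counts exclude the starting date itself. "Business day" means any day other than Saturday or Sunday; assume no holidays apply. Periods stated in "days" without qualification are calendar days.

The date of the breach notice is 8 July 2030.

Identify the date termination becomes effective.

27 August 2030

The last day of the cure period: 10 calendar days after 8 July 2030 is 18 July 2030.
The last day of the suspension period: 20 business days after Thursday, 18 July 2030, skipping weekends — Jul 19, Jul 22, Jul 23, Jul 24, …, Aug 13, Aug 14, Aug 15 — lands on Thursday, 15 August 2030.
The last day of the standstill period: 15 August 2030 + 7 days = 22 August 2030.
The date termination becomes effective: 22 August 2030 + 5 days = 27 August 2030.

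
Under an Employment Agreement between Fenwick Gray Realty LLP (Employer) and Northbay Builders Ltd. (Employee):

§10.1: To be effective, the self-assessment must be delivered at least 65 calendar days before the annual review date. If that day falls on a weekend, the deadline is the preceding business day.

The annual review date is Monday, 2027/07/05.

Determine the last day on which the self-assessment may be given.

Counting back 65 calendar days from 2027/07/05 gives 2027/05/01. That is a Saturday, so the deadline moves back to Friday, 2027/04/30.

2027/04/30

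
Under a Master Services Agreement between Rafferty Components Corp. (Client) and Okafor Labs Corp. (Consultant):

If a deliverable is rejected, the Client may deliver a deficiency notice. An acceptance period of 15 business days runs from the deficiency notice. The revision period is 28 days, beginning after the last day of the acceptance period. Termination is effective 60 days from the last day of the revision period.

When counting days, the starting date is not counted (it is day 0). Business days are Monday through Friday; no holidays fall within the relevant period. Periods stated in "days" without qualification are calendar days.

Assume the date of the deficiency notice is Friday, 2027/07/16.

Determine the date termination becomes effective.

From Friday, 2027/07/16, 15 business days (Jul 19, Jul 20, Jul 21, Jul 22, …, Aug 4, Aug 5, Aug 6, skipping weekends) brings us to Friday, 2027/08/06, which is the last day of the acceptance period.
The last day of the revision period: 28 calendar days after 2027/08/06 is 2027/09/03.
The date termination becomes effective: 2027/09/03 + 60 days = 2027/11/02.

2027/11/02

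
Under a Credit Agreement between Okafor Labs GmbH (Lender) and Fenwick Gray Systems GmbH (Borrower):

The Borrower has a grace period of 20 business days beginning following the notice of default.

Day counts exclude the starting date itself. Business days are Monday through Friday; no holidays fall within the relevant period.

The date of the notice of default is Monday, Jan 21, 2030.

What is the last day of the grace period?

The last day of the grace period: counting 20 business days from Monday, Jan 21, 2030 (Jan 22, Jan 23, Jan 24, Jan 25, …, Feb 14, Feb 15, Feb 18, skipping weekends) reaches Monday, Feb 18, 2030.

Feb 18, 2030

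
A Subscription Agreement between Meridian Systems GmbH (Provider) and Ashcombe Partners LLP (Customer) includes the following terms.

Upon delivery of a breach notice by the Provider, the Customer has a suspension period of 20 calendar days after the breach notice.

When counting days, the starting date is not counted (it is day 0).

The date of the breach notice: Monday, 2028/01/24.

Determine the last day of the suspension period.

The last day of the suspension period: 20 calendar days after 2028/01/24 is 2028/02/13.

2028/02/13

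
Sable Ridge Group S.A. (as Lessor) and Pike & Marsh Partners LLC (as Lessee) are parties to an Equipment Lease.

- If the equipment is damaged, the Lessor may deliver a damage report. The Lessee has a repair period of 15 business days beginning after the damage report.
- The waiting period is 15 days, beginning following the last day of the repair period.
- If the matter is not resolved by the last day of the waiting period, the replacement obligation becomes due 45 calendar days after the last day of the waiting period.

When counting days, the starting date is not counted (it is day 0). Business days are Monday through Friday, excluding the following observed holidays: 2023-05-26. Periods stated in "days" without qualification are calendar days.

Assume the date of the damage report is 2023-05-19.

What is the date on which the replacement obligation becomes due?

2023-08-11

The last day of the repair period: counting 15 business days from Friday, 2023-05-19 (May 22, May 23, May 24, May 25, …, Jun 8, Jun 9, Jun 12, skipping weekends and the listed holiday on May 26) reaches Monday, 2023-06-12.
Adding 15 calendar days to 2023-06-12 gives 2023-06-27, which is the last day of the waiting period.
The date on which the replacement obligation becomes due: 2023-06-27 + 45 days = 2023-08-11.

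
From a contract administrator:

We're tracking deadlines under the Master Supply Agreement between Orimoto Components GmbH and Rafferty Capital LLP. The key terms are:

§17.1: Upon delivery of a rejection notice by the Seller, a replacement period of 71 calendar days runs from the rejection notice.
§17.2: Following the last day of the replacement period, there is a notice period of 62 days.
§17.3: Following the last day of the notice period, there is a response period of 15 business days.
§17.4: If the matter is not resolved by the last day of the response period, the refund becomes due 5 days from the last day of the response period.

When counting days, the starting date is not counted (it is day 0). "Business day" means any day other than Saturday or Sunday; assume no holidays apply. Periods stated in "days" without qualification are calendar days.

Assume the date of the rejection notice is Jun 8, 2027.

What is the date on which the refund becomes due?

Nov 14, 2027

The last day of the replacement period: 71 calendar days after Jun 8, 2027 is Aug 18, 2027.
Adding 62 calendar days to Aug 18, 2027 gives Oct 19, 2027, which is the last day of the notice period.
From Tuesday, Oct 19, 2027, 15 business days (Oct 20, Oct 21, Oct 22, Oct 25, …, Nov 5, Nov 8, Nov 9, skipping weekends) brings us to Tuesday, Nov 9, 2027, which is the last day of the response period.
Adding 5 calendar days to Nov 9, 2027 gives Nov 14, 2027, which is the date on which the refund becomes due.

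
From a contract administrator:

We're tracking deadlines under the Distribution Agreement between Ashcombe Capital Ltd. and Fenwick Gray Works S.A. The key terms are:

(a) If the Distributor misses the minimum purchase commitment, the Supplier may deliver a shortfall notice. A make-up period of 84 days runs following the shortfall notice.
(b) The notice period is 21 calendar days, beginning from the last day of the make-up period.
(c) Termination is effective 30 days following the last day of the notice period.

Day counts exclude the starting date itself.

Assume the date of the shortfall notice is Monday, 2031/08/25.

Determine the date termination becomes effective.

The last day of the make-up period: 2031/08/25 + 84 days = 2031/11/17.
Adding 21 calendar days to 2031/11/17 gives 2031/12/08, which is the last day of the notice period.
The date termination becomes effective: 30 calendar days after 2031/12/08 is 2032/01/07.

2032/01/07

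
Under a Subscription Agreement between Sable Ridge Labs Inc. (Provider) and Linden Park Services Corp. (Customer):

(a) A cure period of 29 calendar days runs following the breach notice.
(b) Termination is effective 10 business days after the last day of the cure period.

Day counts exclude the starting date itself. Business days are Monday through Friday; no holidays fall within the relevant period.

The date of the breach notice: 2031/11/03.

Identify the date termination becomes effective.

The last day of the cure period: 2031/11/03 + 29 days = 2031/12/02.
From Tuesday, 2031/12/02, 10 business days (Dec 3, Dec 4, Dec 5, Dec 8, Dec 9, Dec 10, Dec 11, Dec 12, Dec 15, Dec 16, skipping weekends) brings us to Tuesday, 2031/12/16, which is the date termination becomes effective.

2031/12/16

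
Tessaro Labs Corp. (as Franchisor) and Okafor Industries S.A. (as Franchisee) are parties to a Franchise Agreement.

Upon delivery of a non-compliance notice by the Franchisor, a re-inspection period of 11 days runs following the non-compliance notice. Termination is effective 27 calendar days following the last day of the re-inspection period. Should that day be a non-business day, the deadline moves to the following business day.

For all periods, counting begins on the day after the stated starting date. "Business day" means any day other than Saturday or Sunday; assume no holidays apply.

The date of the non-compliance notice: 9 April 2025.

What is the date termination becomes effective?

19 May 2025

Adding 11 calendar days to 9 April 2025 gives 20 April 2025, which is the last day of the re-inspection period.
The date termination becomes effective: 27 calendar days after 20 April 2025 is 17 May 2025. That falls on a Saturday, so it rolls to the next business day, Monday, 19 May 2025.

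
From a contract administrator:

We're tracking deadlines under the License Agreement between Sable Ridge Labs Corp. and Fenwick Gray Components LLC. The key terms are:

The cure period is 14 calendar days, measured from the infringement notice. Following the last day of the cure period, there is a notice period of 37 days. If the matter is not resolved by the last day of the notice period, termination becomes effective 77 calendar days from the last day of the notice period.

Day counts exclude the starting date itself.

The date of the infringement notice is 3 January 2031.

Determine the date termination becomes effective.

The last day of the cure period: 3 January 2031 + 14 days = 17 January 2031.
Adding 37 calendar days to 17 January 2031 gives 23 February 2031, which is the last day of the notice period.
The date termination becomes effective: 23 February 2031 + 77 days = 11 May 2031.

11 May 2031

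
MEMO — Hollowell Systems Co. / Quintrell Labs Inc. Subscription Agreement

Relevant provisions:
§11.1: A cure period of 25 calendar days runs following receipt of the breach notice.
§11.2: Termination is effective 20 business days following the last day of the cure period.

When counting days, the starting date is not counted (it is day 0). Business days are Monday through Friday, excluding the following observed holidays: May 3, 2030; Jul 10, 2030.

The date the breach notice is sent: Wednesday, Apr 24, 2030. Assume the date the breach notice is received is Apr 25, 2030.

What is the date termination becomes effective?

Jun 17, 2030

Adding 25 calendar days to Apr 25, 2030 gives May 20, 2030, which is the last day of the cure period.
The date termination becomes effective: 20 business days after Monday, May 20, 2030, skipping weekends — May 21, May 22, May 23, May 24, …, Jun 13, Jun 14, Jun 17 — lands on Monday, Jun 17, 2030.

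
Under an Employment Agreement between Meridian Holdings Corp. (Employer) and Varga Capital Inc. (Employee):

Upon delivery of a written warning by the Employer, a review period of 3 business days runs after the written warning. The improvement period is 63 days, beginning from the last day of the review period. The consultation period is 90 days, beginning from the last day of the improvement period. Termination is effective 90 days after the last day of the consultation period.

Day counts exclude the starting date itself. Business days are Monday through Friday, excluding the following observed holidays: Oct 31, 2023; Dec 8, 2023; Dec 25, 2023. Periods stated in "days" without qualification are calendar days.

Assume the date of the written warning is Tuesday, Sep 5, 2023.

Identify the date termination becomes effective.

May 8, 2024

The last day of the review period: 3 business days after Tuesday, Sep 5, 2023, skipping weekends — Sep 6, Sep 7, Sep 8 — lands on Friday, Sep 8, 2023.
Adding 63 calendar days to Sep 8, 2023 gives Nov 10, 2023, which is the last day of the improvement period.
The last day of the consultation period: 90 calendar days after Nov 10, 2023 is Feb 8, 2024.
The date termination becomes effective: 90 calendar days after Feb 8, 2024 is May 8, 2024.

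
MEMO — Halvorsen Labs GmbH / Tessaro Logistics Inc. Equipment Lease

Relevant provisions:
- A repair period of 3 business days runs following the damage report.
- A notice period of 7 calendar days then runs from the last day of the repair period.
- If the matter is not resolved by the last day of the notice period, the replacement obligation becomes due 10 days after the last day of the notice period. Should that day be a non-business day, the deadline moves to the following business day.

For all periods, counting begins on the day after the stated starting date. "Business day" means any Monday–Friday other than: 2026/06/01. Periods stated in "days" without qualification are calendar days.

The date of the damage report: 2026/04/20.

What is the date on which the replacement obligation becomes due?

2026/05/11

From Monday, 2026/04/20, 3 business days (Apr 21, Apr 22, Apr 23, skipping weekends) brings us to Thursday, 2026/04/23, which is the last day of the repair period.
Adding 7 calendar days to 2026/04/23 gives 2026/04/30, which is the last day of the notice period.
The date on which the replacement obligation becomes due: 2026/04/30 + 10 days = 2026/05/10. That falls on a Sunday, so it rolls to the next business day, Monday, 2026/05/11.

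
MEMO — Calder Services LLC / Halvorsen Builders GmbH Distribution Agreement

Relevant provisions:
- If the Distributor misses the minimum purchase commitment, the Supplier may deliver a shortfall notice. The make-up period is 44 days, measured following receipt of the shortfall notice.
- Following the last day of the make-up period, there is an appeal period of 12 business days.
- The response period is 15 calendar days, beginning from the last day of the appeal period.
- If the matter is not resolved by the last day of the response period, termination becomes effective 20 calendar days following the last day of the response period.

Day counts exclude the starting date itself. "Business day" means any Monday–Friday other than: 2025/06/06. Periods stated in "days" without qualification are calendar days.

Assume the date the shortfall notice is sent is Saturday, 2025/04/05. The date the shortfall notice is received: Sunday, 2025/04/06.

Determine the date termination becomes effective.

The last day of the make-up period: 2025/04/06 + 44 days = 2025/05/20.
The last day of the appeal period: counting 12 business days from Tuesday, 2025/05/20 (May 21, May 22, May 23, May 26, …, Jun 3, Jun 4, Jun 5, skipping weekends) reaches Thursday, 2025/06/05.
The last day of the response period: 15 calendar days after 2025/06/05 is 2025/06/20.
The date termination becomes effective: 2025/06/20 + 20 days = 2025/07/10.

2025/07/10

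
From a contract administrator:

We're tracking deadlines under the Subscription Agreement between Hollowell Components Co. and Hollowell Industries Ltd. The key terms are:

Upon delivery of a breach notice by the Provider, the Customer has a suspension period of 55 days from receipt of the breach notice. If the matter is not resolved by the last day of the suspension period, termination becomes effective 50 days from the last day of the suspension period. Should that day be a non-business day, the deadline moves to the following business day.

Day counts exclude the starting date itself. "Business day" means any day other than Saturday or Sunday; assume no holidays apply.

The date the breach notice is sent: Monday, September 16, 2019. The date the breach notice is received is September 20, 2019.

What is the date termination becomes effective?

January 3, 2020

The last day of the suspension period: September 20, 2019 + 55 days = November 14, 2019.
The date termination becomes effective: 50 calendar days after November 14, 2019 is January 3, 2020. January 3, 2020 is a Friday, so no roll-forward applies.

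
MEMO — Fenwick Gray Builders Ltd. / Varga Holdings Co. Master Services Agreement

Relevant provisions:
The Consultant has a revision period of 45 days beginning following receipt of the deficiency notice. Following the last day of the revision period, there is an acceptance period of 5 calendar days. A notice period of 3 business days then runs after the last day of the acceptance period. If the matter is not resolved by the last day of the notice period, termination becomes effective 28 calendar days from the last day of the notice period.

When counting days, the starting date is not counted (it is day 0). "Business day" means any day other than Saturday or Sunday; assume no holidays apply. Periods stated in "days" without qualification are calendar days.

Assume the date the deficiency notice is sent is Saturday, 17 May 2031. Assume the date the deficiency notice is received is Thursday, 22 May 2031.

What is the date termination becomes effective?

13 August 2031

The last day of the revision period: 45 calendar days after 22 May 2031 is 6 July 2031.
Adding 5 calendar days to 6 July 2031 gives 11 July 2031, which is the last day of the acceptance period.
The last day of the notice period: 3 business days after Friday, 11 July 2031, skipping weekends — Jul 14, Jul 15, Jul 16 — lands on Wednesday, 16 July 2031.
The date termination becomes effective: 28 calendar days after 16 July 2031 is 13 August 2031.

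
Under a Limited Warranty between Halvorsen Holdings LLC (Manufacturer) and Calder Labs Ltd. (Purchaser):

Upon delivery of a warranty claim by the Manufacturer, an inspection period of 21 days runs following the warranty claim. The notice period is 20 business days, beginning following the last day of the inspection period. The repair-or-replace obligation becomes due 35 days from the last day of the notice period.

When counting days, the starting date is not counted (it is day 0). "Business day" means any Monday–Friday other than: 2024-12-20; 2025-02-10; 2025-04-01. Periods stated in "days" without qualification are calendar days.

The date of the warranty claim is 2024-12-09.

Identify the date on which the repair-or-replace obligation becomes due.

Adding 21 calendar days to 2024-12-09 gives 2024-12-30, which is the last day of the inspection period.
From Monday, 2024-12-30, 20 business days (Dec 31, Jan 1, Jan 2, Jan 3, …, Jan 23, Jan 24, Jan 27, skipping weekends) brings us to Monday, 2025-01-27, which is the last day of the notice period.
The date on which the repair-or-replace obligation becomes due: 35 calendar days after 2025-01-27 is 2025-03-03.

2025-03-03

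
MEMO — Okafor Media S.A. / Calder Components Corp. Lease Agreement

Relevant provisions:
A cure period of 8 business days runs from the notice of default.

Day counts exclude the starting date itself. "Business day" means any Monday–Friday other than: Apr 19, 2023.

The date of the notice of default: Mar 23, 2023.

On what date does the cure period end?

The last day of the cure period: counting 8 business days from Thursday, Mar 23, 2023 (Mar 24, Mar 27, Mar 28, Mar 29, Mar 30, Mar 31, Apr 3, Apr 4, skipping weekends) reaches Tuesday, Apr 4, 2023.

Apr 4, 2023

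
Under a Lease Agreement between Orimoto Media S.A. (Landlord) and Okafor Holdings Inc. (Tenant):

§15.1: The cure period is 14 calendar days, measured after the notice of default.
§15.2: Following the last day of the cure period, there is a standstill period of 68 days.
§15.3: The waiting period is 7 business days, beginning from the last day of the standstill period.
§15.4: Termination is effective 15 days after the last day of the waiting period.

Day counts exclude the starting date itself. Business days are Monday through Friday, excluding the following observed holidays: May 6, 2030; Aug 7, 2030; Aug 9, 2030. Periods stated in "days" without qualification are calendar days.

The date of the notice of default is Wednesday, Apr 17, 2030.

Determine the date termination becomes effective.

Adding 14 calendar days to Apr 17, 2030 gives May 1, 2030, which is the last day of the cure period.
The last day of the standstill period: 68 calendar days after May 1, 2030 is Jul 8, 2030.
The last day of the waiting period: 7 business days after Monday, Jul 8, 2030, skipping weekends — Jul 9, Jul 10, Jul 11, Jul 12, Jul 15, Jul 16, Jul 17 — lands on Wednesday, Jul 17, 2030.
The date termination becomes effective: Jul 17, 2030 + 15 days = Aug 1, 2030.

Aug 1, 2030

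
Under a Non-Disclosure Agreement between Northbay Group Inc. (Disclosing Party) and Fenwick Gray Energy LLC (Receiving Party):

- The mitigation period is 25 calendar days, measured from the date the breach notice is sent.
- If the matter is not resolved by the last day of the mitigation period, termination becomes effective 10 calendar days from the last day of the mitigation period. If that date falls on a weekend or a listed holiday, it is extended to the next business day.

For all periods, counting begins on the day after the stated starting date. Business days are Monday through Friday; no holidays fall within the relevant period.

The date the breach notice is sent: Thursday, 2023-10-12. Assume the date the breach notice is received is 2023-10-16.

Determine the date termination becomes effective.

Adding 25 calendar days to 2023-10-12 gives 2023-11-06, which is the last day of the mitigation period.
Adding 10 calendar days to 2023-11-06 gives 2023-11-16, which is the date termination becomes effective. 2023-11-16 is a Thursday, so no roll-forward applies.

2023-11-16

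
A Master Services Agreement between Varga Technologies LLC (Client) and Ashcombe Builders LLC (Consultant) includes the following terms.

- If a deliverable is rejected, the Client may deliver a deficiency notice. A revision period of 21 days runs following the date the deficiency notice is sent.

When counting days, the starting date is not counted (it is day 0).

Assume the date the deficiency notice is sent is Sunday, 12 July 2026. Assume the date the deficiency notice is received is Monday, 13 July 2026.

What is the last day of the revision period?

The last day of the revision period: 21 calendar days after 12 July 2026 is 2 August 2026.

2 August 2026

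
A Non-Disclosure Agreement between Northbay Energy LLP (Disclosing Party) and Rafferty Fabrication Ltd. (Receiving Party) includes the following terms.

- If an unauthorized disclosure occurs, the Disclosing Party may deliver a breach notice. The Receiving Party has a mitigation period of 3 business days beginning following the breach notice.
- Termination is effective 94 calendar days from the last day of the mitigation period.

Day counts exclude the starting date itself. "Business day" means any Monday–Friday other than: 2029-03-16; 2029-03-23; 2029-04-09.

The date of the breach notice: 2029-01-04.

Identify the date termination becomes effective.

The last day of the mitigation period: 3 business days after Thursday, 2029-01-04, skipping weekends — Jan 5, Jan 8, Jan 9 — lands on Tuesday, 2029-01-09.
Adding 94 calendar days to 2029-01-09 gives 2029-04-13, which is the date termination becomes effective.

2029-04-13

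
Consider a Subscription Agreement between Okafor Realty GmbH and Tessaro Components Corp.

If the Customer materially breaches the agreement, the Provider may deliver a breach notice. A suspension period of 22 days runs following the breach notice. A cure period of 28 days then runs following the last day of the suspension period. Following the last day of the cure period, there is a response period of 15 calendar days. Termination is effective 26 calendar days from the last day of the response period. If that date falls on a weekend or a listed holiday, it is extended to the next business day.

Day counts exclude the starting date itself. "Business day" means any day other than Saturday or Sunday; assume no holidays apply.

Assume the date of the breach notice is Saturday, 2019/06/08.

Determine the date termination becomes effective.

The last day of the suspension period: 2019/06/08 + 22 days = 2019/06/30.
Adding 28 calendar days to 2019/06/30 gives 2019/07/28, which is the last day of the cure period.
Adding 15 calendar days to 2019/07/28 gives 2019/08/12, which is the last day of the response period.
The date termination becomes effective: 2019/08/12 + 26 days = 2019/09/07. That falls on a Saturday, so it rolls to the next business day, Monday, 2019/09/09.

2019/09/09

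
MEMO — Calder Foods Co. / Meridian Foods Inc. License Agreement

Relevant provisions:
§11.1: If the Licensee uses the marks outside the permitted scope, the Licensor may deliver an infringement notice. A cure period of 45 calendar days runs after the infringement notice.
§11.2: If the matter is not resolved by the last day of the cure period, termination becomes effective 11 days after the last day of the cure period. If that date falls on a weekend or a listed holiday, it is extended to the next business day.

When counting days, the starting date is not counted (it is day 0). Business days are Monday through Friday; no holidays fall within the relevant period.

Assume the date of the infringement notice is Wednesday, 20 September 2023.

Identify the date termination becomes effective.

15 November 2023

The last day of the cure period: 20 September 2023 + 45 days = 4 November 2023.
Adding 11 calendar days to 4 November 2023 gives 15 November 2023, which is the date termination becomes effective. 15 November 2023 is a Wednesday, so no roll-forward applies.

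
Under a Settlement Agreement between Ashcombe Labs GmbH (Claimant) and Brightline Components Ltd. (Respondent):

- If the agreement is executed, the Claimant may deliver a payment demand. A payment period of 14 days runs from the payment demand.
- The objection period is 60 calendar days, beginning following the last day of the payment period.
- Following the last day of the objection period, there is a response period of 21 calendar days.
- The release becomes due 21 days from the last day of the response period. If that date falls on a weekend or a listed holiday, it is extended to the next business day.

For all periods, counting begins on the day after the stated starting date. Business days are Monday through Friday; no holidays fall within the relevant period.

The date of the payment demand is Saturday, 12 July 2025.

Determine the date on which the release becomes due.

The last day of the payment period: 14 calendar days after 12 July 2025 is 26 July 2025.
The last day of the objection period: 60 calendar days after 26 July 2025 is 24 September 2025.
Adding 21 calendar days to 24 September 2025 gives 15 October 2025, which is the last day of the response period.
Adding 21 calendar days to 15 October 2025 gives 5 November 2025, which is the date on which the release becomes due. 5 November 2025 is a Wednesday, so no roll-forward applies.

5 November 2025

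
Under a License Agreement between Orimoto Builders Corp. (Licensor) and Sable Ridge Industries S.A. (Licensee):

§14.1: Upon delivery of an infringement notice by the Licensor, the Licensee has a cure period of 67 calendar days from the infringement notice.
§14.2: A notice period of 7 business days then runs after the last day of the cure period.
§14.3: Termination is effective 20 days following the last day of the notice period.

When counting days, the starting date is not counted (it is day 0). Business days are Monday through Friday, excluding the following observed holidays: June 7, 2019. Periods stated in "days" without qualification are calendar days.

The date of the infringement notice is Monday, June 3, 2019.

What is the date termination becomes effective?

September 9, 2019

The last day of the cure period: 67 calendar days after June 3, 2019 is August 9, 2019.
From Friday, August 9, 2019, 7 business days (Aug 12, Aug 13, Aug 14, Aug 15, Aug 16, Aug 19, Aug 20, skipping weekends) brings us to Tuesday, August 20, 2019, which is the last day of the notice period.
The date termination becomes effective: August 20, 2019 + 20 days = September 9, 2019.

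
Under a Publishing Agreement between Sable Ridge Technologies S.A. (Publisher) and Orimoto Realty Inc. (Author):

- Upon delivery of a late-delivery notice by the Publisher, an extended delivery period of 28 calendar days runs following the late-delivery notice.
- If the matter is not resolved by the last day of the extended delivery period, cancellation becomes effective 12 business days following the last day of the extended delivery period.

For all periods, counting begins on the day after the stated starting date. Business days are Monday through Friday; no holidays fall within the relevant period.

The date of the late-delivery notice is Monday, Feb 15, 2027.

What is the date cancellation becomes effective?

Mar 31, 2027

Adding 28 calendar days to Feb 15, 2027 gives Mar 15, 2027, which is the last day of the extended delivery period.
From Monday, Mar 15, 2027, 12 business days (Mar 16, Mar 17, Mar 18, Mar 19, …, Mar 29, Mar 30, Mar 31, skipping weekends) brings us to Wednesday, Mar 31, 2027, which is the date cancellation becomes effective.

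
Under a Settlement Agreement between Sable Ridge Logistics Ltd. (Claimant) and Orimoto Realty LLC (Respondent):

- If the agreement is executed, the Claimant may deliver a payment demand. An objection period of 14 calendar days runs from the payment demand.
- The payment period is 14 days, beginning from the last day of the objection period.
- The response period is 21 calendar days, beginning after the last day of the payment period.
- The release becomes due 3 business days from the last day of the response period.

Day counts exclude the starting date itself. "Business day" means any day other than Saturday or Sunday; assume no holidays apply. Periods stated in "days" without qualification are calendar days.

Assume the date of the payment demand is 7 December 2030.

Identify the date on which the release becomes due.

Adding 14 calendar days to 7 December 2030 gives 21 December 2030, which is the last day of the objection period.
The last day of the payment period: 14 calendar days after 21 December 2030 is 4 January 2031.
The last day of the response period: 21 calendar days after 4 January 2031 is 25 January 2031.
The date on which the release becomes due: counting 3 business days from Saturday, 25 January 2031 (Jan 27, Jan 28, Jan 29, skipping weekends) reaches Wednesday, 29 January 2031.

29 January 2031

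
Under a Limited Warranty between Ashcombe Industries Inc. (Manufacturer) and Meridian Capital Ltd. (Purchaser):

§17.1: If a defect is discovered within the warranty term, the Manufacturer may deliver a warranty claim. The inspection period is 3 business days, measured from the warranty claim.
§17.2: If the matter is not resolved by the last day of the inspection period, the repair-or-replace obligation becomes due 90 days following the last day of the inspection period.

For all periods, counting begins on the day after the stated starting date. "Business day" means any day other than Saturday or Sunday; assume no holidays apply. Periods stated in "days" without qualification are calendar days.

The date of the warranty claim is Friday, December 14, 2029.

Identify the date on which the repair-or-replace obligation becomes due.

March 19, 2030

The last day of the inspection period: counting 3 business days from Friday, December 14, 2029 (Dec 17, Dec 18, Dec 19, skipping weekends) reaches Wednesday, December 19, 2029.
Adding 90 calendar days to December 19, 2029 gives March 19, 2030, which is the date on which the repair-or-replace obligation becomes due.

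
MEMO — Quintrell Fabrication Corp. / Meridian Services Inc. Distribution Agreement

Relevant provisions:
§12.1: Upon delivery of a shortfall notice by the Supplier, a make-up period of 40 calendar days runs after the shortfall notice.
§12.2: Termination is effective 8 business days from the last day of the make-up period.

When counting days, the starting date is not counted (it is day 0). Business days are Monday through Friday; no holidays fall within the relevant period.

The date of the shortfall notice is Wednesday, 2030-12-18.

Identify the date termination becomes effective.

Adding 40 calendar days to 2030-12-18 gives 2031-01-27, which is the last day of the make-up period.
From Monday, 2031-01-27, 8 business days (Jan 28, Jan 29, Jan 30, Jan 31, Feb 3, Feb 4, Feb 5, Feb 6, skipping weekends) brings us to Thursday, 2031-02-06, which is the date termination becomes effective.

2031-02-06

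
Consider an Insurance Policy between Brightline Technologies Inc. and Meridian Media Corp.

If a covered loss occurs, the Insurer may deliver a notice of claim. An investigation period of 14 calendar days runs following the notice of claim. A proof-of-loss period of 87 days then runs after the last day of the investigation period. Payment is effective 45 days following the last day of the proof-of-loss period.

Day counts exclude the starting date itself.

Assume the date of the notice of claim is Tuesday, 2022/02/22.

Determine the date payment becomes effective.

Adding 14 calendar days to 2022/02/22 gives 2022/03/08, which is the last day of the investigation period.
The last day of the proof-of-loss period: 2022/03/08 + 87 days = 2022/06/03.
The date payment becomes effective: 45 calendar days after 2022/06/03 is 2022/07/18.

2022/07/18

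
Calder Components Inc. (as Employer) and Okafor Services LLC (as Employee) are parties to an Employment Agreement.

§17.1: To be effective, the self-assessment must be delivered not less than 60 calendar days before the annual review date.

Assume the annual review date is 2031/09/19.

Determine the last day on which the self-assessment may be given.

2031/09/19 minus 60 days is 2031/07/21.

2031/07/21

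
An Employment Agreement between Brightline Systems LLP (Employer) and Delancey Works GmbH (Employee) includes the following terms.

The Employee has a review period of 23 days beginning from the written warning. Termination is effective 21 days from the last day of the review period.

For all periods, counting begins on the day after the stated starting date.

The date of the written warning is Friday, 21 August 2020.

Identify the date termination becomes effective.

The last day of the review period: 23 calendar days after 21 August 2020 is 13 September 2020.
The date termination becomes effective: 21 calendar days after 13 September 2020 is 4 October 2020.

4 October 2020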